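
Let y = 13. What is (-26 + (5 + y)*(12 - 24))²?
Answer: 58564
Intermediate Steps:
(-26 + (5 + y)*(12 - 24))² = (-26 + (5 + 13)*(12 - 24))² = (-26 + 18*(-12))² = (-26 - 216)² = (-242)² = 58564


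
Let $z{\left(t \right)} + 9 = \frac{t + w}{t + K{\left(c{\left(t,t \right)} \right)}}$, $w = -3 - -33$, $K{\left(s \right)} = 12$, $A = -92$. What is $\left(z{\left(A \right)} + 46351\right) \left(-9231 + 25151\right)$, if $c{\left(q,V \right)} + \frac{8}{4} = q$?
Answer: $737776978$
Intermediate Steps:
$c{\left(q,V \right)} = -2 + q$
$w = 30$ ($w = -3 + 33 = 30$)
$z{\left(t \right)} = -9 + \frac{30 + t}{12 + t}$ ($z{\left(t \right)} = -9 + \frac{t + 30}{t + 12} = -9 + \frac{30 + t}{12 + t}$)
$\left(z{\left(A \right)} + 46351\right) \left(-9231 + 25151\right) = \left(\frac{2 \left(-39 - -368\right)}{12 - 92} + 46351\right) \left(-9231 + 25151\right) = \left(\frac{2 \left(-39 + 368\right)}{-80} + 46351\right) 15920 = \left(2 \left(- \frac{1}{80}\right) 329 + 46351\right) 15920 = \left(- \frac{329}{40} + 46351\right) 15920 = \frac{1853711}{40} \cdot 15920 = 737776978$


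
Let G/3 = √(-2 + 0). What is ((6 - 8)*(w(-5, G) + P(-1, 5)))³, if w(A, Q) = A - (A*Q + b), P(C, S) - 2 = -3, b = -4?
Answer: -21536 + 52560*I*√2 ≈ -21536.0 + 74331.0*I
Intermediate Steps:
G = 3*I*√2 (G = 3*√(-2 + 0) = 3*√(-2) = 3*(I*√2) = 3*I*√2 ≈ 4.2426*I)
P(C, S) = -1 (P(C, S) = 2 - 3 = -1)
w(A, Q) = 4 + A - A*Q (w(A, Q) = A - (A*Q - 4) = A - (-4 + A*Q) = A + (4 - A*Q) = 4 + A - A*Q)
((6 - 8)*(w(-5, G) + P(-1, 5)))³ = ((6 - 8)*((4 - 5 - 1*(-5)*3*I*√2) - 1))³ = (-2*((4 - 5 + 15*I*√2) - 1))³ = (-2*((-1 + 15*I*√2) - 1))³ = (-2*(-2 + 15*I*√2))³ = (4 - 30*I*√2)³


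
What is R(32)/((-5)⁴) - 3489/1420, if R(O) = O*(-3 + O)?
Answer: -172573/177500 ≈ -0.97224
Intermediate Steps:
R(32)/((-5)⁴) - 3489/1420 = (32*(-3 + 32))/((-5)⁴) - 3489/1420 = (32*29)/625 - 3489*1/1420 = 928*(1/625) - 3489/1420 = 928/625 - 3489/1420 = -172573/177500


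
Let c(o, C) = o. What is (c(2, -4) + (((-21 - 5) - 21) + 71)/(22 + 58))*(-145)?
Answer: -667/2 ≈ -333.50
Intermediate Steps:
(c(2, -4) + (((-21 - 5) - 21) + 71)/(22 + 58))*(-145) = (2 + (((-21 - 5) - 21) + 71)/(22 + 58))*(-145) = (2 + ((-26 - 21) + 71)/80)*(-145) = (2 + (-47 + 71)*(1/80))*(-145) = (2 + 24*(1/80))*(-145) = (2 + 3/10)*(-145) = (23/10)*(-145) = -667/2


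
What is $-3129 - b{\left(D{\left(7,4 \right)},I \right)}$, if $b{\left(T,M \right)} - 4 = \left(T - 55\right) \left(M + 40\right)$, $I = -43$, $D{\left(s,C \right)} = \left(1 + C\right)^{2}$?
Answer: $-3223$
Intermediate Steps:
$b{\left(T,M \right)} = 4 + \left(-55 + T\right) \left(40 + M\right)$ ($b{\left(T,M \right)} = 4 + \left(T - 55\right) \left(M + 40\right) = 4 + \left(-55 + T\right) \left(40 + M\right)$)
$-3129 - b{\left(D{\left(7,4 \right)},I \right)} = -3129 - \left(-2196 - -2365 + 40 \left(1 + 4\right)^{2} - 43 \left(1 + 4\right)^{2}\right) = -3129 - \left(-2196 + 2365 + 40 \cdot 5^{2} - 43 \cdot 5^{2}\right) = -3129 - \left(-2196 + 2365 + 40 \cdot 25 - 1075\right) = -3129 - \left(-2196 + 2365 + 1000 - 1075\right) = -3129 - 94 = -3223$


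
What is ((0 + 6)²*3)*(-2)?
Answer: -216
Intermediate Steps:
((0 + 6)²*3)*(-2) = (6²*3)*(-2) = (36*3)*(-2) = 108*(-2) = -216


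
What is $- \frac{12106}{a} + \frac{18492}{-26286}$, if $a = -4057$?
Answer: $\frac{40532712}{17773717} \approx 2.2805$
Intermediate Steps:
$- \frac{12106}{a} + \frac{18492}{-26286} = - \frac{12106}{-4057} + \frac{18492}{-26286} = \left(-12106\right) \left(- \frac{1}{4057}\right) + 18492 \left(- \frac{1}{26286}\right) = \frac{12106}{4057} - \frac{3082}{4381} = \frac{40532712}{17773717}$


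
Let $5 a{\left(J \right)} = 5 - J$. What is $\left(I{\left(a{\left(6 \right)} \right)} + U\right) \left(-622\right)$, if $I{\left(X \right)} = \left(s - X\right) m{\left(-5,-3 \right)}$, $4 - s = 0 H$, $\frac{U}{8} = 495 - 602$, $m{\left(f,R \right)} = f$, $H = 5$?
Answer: $545494$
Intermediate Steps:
$U = -856$ ($U = 8 \left(495 - 602\right) = 8 \left(-107\right) = -856$)
$a{\left(J \right)} = 1 - \frac{J}{5}$ ($a{\left(J \right)} = \frac{5 - J}{5} = 1 - \frac{J}{5}$)
$s = 4$ ($s = 4 - 0 \cdot 5 = 4 - 0 = 4 + 0 = 4$)
$I{\left(X \right)} = -20 + 5 X$ ($I{\left(X \right)} = \left(4 - X\right) \left(-5\right) = -20 + 5 X$)
$\left(I{\left(a{\left(6 \right)} \right)} + U\right) \left(-622\right) = \left(\left(-20 + 5 \left(1 - \frac{6}{5}\right)\right) - 856\right) \left(-622\right) = \left(\left(-20 + 5 \left(- \frac{1}{5}\right)\right) - 856\right) \left(-622\right) = \left(\left(-20 - 1\right) - 856\right) \left(-622\right) = \left(-21 - 856\right) \left(-622\right) = \left(-877\right) \left(-622\right) = 545494$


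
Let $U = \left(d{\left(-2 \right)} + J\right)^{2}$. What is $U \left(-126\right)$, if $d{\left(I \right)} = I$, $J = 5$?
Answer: $-1134$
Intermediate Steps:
$U = 9$ ($U = \left(-2 + 5\right)^{2} = 3^{2} = 9$)
$U \left(-126\right) = 9 \left(-126\right) = -1134$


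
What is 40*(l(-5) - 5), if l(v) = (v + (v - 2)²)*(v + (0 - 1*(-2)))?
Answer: -5480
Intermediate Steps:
l(v) = (2 + v)*(v + (-2 + v)²) (l(v) = (v + (-2 + v)²)*(v + (0 + 2)) = (v + (-2 + v)²)*(v + 2) = (v + (-2 + v)²)*(2 + v) = (2 + v)*(v + (-2 + v)²))
40*(l(-5) - 5) = 40*((8 + (-5)³ - 1*(-5)² - 2*(-5)) - 5) = 40*((8 - 125 - 1*25 + 10) - 5) = 40*((8 - 125 - 25 + 10) - 5) = 40*(-132 - 5) = 40*(-137) = -5480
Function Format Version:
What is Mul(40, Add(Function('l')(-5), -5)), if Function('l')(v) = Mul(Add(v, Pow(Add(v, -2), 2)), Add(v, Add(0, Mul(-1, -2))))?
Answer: -5480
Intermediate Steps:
Function('l')(v) = Mul(Add(2, v), Add(v, Pow(Add(-2, v), 2))) (Function('l')(v) = Mul(Add(v, Pow(Add(-2, v), 2)), Add(v, Add(0, 2))) = Mul(Add(v, Pow(Add(-2, v), 2)), Add(v, 2)) = Mul(Add(v, Pow(Add(-2, v), 2)), Add(2, v)) = Mul(Add(2, v), Add(v, Pow(Add(-2, v), 2))))
Mul(40, Add(Function('l')(-5), -5)) = Mul(40, Add(Add(8, Pow(-5, 3), Mul(-1, Pow(-5, 2)), Mul(-2, -5)), -5)) = Mul(40, Add(Add(8, -125, Mul(-1, 25), 10), -5)) = Mul(40, Add(Add(8, -125, -25, 10), -5)) = Mul(40, Add(-132, -5)) = Mul(40, -137) = -5480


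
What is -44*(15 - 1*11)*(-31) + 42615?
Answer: 48071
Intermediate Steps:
-44*(15 - 1*11)*(-31) + 42615 = -44*(15 - 11)*(-31) + 42615 = -44*4*(-31) + 42615 = -176*(-31) + 42615 = 5456 + 42615 = 48071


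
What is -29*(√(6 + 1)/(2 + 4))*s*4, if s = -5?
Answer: 290*√7/3 ≈ 255.76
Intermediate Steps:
-29*(√(6 + 1)/(2 + 4))*s*4 = -29*(√(6 + 1)/(2 + 4))*(-5)*4 = -29*(√7/6)*(-5)*4 = -29*(-5*√7/6)*4 = -(-290)*√7/3 = 290*√7/3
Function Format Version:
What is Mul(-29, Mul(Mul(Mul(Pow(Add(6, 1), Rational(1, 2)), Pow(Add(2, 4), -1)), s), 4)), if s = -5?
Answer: Mul(Rational(290, 3), Pow(7, Rational(1, 2))) ≈ 255.76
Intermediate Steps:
Mul(-29, Mul(Mul(Mul(Pow(Add(6, 1), Rational(1, 2)), Pow(Add(2, 4), -1)), s), 4)) = Mul(-29, Mul(Mul(Mul(Pow(Add(6, 1), Rational(1, 2)), Pow(Add(2, 4), -1)), -5), 4)) = Mul(-29, Mul(Mul(Mul(Pow(7, Rational(1, 2)), Pow(6, -1)), -5), 4)) = Mul(-29, Mul(Mul(Mul(Pow(7, Rational(1, 2)), Rational(1, 6)), -5), 4)) = Mul(-29, Mul(Mul(Mul(Rational(1, 6), Pow(7, Rational(1, 2))), -5), 4)) = Mul(-29, Mul(Mul(Rational(-5, 6), Pow(7, Rational(1, 2))), 4)) = Mul(-29, Mul(Rational(-10, 3), Pow(7, Rational(1, 2)))) = Mul(Rational(290, 3), Pow(7, Rational(1, 2)))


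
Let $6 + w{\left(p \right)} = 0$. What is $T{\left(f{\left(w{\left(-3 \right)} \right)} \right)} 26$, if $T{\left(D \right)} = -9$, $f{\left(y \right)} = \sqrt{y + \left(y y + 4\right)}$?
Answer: $-234$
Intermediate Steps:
$w{\left(p \right)} = -6$ ($w{\left(p \right)} = -6 + 0 = -6$)
$f{\left(y \right)} = \sqrt{4 + y + y^{2}}$ ($f{\left(y \right)} = \sqrt{y + \left(y^{2} + 4\right)} = \sqrt{y + \left(4 + y^{2}\right)} = \sqrt{4 + y + y^{2}}$)
$T{\left(f{\left(w{\left(-3 \right)} \right)} \right)} 26 = \left(-9\right) 26 = -234$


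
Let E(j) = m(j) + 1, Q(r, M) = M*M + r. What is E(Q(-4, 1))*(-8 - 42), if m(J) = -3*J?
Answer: -500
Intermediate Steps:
Q(r, M) = r + M² (Q(r, M) = M² + r = r + M²)
E(j) = 1 - 3*j (E(j) = -3*j + 1 = 1 - 3*j)
E(Q(-4, 1))*(-8 - 42) = (1 - 3*(-4 + 1²))*(-8 - 42) = (1 - 3*(-4 + 1))*(-50) = (1 - 3*(-3))*(-50) = (1 + 9)*(-50) = 10*(-50) = -500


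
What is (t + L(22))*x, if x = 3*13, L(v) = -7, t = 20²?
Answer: 15327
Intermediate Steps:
t = 400
x = 39
(t + L(22))*x = (400 - 7)*39 = 393*39 = 15327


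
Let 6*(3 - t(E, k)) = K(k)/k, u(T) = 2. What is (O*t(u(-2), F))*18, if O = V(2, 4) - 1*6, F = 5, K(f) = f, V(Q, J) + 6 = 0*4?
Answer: -612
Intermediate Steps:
V(Q, J) = -6 (V(Q, J) = -6 + 0*4 = -6 + 0 = -6)
t(E, k) = 17/6 (t(E, k) = 3 - k/(6*k) = 3 - ⅙*1 = 3 - ⅙ = 17/6)
O = -12 (O = -6 - 1*6 = -6 - 6 = -12)
(O*t(u(-2), F))*18 = -12*17/6*18 = -34*18 = -612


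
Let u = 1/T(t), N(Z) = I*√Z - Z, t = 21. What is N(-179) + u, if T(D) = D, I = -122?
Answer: 3760/21 - 122*I*√179 ≈ 179.05 - 1632.2*I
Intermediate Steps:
N(Z) = -Z - 122*√Z (N(Z) = -122*√Z - Z = -Z - 122*√Z)
u = 1/21 ≈ 0.047619
N(-179) + u = (-1*(-179) - 122*I*√179) + 1/21 = (179 - 122*I*√179) + 1/21 = 3760/21 - 122*I*√179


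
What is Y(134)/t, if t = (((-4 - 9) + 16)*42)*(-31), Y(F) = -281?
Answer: 281/3906 ≈ 0.071941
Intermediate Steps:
t = -3906 (t = ((-13 + 16)*42)*(-31) = (3*42)*(-31) = 126*(-31) = -3906)
Y(134)/t = -281/(-3906) = -281*(-1/3906) = 281/3906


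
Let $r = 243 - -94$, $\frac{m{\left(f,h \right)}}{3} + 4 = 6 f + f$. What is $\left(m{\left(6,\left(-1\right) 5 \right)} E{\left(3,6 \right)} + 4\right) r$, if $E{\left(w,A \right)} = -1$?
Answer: $-37070$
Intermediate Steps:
$m{\left(f,h \right)} = -12 + 21 f$ ($m{\left(f,h \right)} = -12 + 3 \left(6 f + f\right) = -12 + 3 \cdot 7 f = -12 + 21 f$)
$r = 337$ ($r = 243 + 94 = 337$)
$\left(m{\left(6,\left(-1\right) 5 \right)} E{\left(3,6 \right)} + 4\right) r = \left(\left(-12 + 21 \cdot 6\right) \left(-1\right) + 4\right) 337 = \left(\left(-12 + 126\right) \left(-1\right) + 4\right) 337 = \left(114 \left(-1\right) + 4\right) 337 = \left(-114 + 4\right) 337 = \left(-110\right) 337 = -37070$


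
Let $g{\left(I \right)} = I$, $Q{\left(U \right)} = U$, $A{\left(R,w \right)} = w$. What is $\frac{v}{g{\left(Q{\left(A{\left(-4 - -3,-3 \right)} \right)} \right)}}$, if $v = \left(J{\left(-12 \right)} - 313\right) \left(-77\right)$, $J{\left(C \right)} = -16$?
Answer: $- \frac{25333}{3} \approx -8444.3$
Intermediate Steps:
$v = 25333$ ($v = \left(-16 - 313\right) \left(-77\right) = \left(-329\right) \left(-77\right) = 25333$)
$\frac{v}{g{\left(Q{\left(A{\left(-4 - -3,-3 \right)} \right)} \right)}} = \frac{25333}{-3} = 25333 \left(- \frac{1}{3}\right) = - \frac{25333}{3}$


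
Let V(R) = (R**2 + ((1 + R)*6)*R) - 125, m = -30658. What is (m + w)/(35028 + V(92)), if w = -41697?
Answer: -72355/94703 ≈ -0.76402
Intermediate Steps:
V(R) = -125 + R**2 + R*(6 + 6*R) (V(R) = (R**2 + (6 + 6*R)*R) - 125 = (R**2 + R*(6 + 6*R)) - 125 = -125 + R**2 + R*(6 + 6*R))
(m + w)/(35028 + V(92)) = (-30658 - 41697)/(35028 + (-125 + 6*92 + 7*92**2)) = -72355/(35028 + (-125 + 552 + 7*8464)) = -72355/(35028 + (-125 + 552 + 59248)) = -72355/(35028 + 59675) = -72355/94703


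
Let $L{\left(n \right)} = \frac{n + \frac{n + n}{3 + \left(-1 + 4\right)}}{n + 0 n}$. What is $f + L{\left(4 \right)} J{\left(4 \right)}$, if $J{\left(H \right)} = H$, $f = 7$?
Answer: $\frac{37}{3} \approx 12.333$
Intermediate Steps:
$L{\left(n \right)} = \frac{4}{3}$ ($L{\left(n \right)} = \frac{n + \frac{2 n}{3 + 3}}{n + 0} = \frac{n + \frac{2 n}{6}}{n} = \frac{n + 2 n \frac{1}{6}}{n} = \frac{n + \frac{n}{3}}{n} = \frac{\frac{4}{3} n}{n} = \frac{4}{3}$)
$f + L{\left(4 \right)} J{\left(4 \right)} = 7 + \frac{4}{3} \cdot 4 = 7 + \frac{16}{3} = \frac{37}{3}$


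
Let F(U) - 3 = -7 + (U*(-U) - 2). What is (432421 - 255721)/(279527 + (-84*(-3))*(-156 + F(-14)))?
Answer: 176700/189311 ≈ 0.93338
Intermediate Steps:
F(U) = -6 - U² (F(U) = 3 + (-7 + (U*(-U) - 2)) = 3 + (-7 + (-U² - 2)) = 3 + (-7 + (-2 - U²)) = 3 + (-9 - U²) = -6 - U²)
(432421 - 255721)/(279527 + (-84*(-3))*(-156 + F(-14))) = (432421 - 255721)/(279527 + (-84*(-3))*(-156 + (-6 - 1*(-14)²))) = 176700/(279527 + 252*(-156 + (-6 - 1*196))) = 176700/(279527 + 252*(-156 + (-6 - 196))) = 176700/(279527 + 252*(-156 - 202)) = 176700/(279527 + 252*(-358)) = 176700/(279527 - 90216) = 176700/189311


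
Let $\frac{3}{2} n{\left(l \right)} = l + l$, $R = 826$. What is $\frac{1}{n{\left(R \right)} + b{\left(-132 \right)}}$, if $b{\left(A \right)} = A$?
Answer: $\frac{3}{2908} \approx 0.0010316$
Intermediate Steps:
$n{\left(l \right)} = \frac{4 l}{3}$ ($n{\left(l \right)} = \frac{2 \left(l + l\right)}{3} = \frac{2 \cdot 2 l}{3} = \frac{4 l}{3}$)
$\frac{1}{n{\left(R \right)} + b{\left(-132 \right)}} = \frac{1}{\frac{4}{3} \cdot 826 - 132} = \frac{1}{\frac{3304}{3} - 132} = \frac{1}{\frac{2908}{3}} = \frac{3}{2908}$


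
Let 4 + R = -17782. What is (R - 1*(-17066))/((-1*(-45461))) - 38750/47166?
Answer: -897786635/1072106763 ≈ -0.83740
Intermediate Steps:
R = -17786 (R = -4 - 17782 = -17786)
(R - 1*(-17066))/((-1*(-45461))) - 38750/47166 = (-17786 - 1*(-17066))/((-1*(-45461))) - 38750/47166 = (-17786 + 17066)/45461 - 38750*1/47166 = -720*1/45461 - 19375/23583 = -720/45461 - 19375/23583 = -897786635/1072106763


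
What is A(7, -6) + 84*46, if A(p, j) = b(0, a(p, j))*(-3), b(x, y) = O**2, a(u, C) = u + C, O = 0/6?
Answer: 3864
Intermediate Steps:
O = 0 (O = 0*(1/6) = 0)
a(u, C) = C + u
b(x, y) = 0 (b(x, y) = 0**2 = 0)
A(p, j) = 0 (A(p, j) = 0*(-3) = 0)
A(7, -6) + 84*46 = 0 + 84*46 = 0 + 3864 = 3864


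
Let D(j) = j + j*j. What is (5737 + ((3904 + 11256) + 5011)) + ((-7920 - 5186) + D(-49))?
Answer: 15154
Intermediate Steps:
D(j) = j + j**2
(5737 + ((3904 + 11256) + 5011)) + ((-7920 - 5186) + D(-49)) = (5737 + ((3904 + 11256) + 5011)) + ((-7920 - 5186) - 49*(1 - 49)) = (5737 + (15160 + 5011)) + (-13106 - 49*(-48)) = (5737 + 20171) + (-13106 + 2352) = 25908 - 10754 = 15154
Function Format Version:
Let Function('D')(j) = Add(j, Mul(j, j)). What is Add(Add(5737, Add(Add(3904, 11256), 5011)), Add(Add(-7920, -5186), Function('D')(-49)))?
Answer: 15154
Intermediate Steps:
Function('D')(j) = Add(j, Pow(j, 2))
Add(Add(5737, Add(Add(3904, 11256), 5011)), Add(Add(-7920, -5186), Function('D')(-49))) = Add(Add(5737, Add(Add(3904, 11256), 5011)), Add(Add(-7920, -5186), Mul(-49, Add(1, -49)))) = Add(Add(5737, Add(15160, 5011)), Add(-13106, Mul(-49, -48))) = Add(Add(5737, 20171), Add(-13106, 2352)) = Add(25908, -10754) = 15154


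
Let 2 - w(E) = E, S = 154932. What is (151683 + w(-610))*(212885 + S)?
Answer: 56016690015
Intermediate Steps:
w(E) = 2 - E
(151683 + w(-610))*(212885 + S) = (151683 + (2 - 1*(-610)))*(212885 + 154932) = (151683 + (2 + 610))*367817 = (151683 + 612)*367817 = 152295*367817 = 56016690015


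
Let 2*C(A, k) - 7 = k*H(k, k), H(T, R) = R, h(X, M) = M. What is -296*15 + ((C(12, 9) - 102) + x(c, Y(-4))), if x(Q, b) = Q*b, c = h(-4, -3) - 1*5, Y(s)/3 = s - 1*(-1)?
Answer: -4426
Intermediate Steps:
Y(s) = 3 + 3*s (Y(s) = 3*(s - 1*(-1)) = 3*(s + 1) = 3*(1 + s) = 3 + 3*s)
C(A, k) = 7/2 + k**2/2 (C(A, k) = 7/2 + (k*k)/2 = 7/2 + k**2/2)
c = -8 (c = -3 - 1*5 = -3 - 5 = -8)
-296*15 + ((C(12, 9) - 102) + x(c, Y(-4))) = -296*15 + (((7/2 + (1/2)*9**2) - 102) - 8*(3 + 3*(-4))) = -4440 + (((7/2 + (1/2)*81) - 102) - 8*(3 - 12)) = -4440 + (((7/2 + 81/2) - 102) - 8*(-9)) = -4440 + ((44 - 102) + 72) = -4440 + (-58 + 72) = -4440 + 14 = -4426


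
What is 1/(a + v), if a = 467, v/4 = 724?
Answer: 1/3363 ≈ 0.00029735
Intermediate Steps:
v = 2896 (v = 4*724 = 2896)
1/(a + v) = 1/(467 + 2896) = 1/3363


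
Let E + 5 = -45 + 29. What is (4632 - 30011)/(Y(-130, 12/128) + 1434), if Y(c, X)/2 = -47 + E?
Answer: -25379/1298 ≈ -19.552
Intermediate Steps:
E = -21 (E = -5 + (-45 + 29) = -5 - 16 = -21)
Y(c, X) = -136 (Y(c, X) = 2*(-47 - 21) = 2*(-68) = -136)
(4632 - 30011)/(Y(-130, 12/128) + 1434) = (4632 - 30011)/(-136 + 1434) = -25379/1298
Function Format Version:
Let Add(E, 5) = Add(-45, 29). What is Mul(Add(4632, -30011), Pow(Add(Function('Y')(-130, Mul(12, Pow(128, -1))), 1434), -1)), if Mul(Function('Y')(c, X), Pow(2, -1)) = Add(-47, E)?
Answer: Rational(-25379, 1298) ≈ -19.552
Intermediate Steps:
E = -21 (E = Add(-5, Add(-45, 29)) = Add(-5, -16) = -21)
Function('Y')(c, X) = -136 (Function('Y')(c, X) = Mul(2, Add(-47, -21)) = Mul(2, -68) = -136)
Mul(Add(4632, -30011), Pow(Add(Function('Y')(-130, Mul(12, Pow(128, -1))), 1434), -1)) = Mul(Add(4632, -30011), Pow(Add(-136, 1434), -1)) = Mul(-25379, Pow(1298, -1)) = Mul(-25379, Rational(1, 1298)) = Rational(-25379, 1298)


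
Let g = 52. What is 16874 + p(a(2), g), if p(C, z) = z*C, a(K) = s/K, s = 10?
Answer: 17134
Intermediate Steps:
a(K) = 10/K
p(C, z) = C*z
16874 + p(a(2), g) = 16874 + (10/2)*52 = 16874 + (10*(1/2))*52 = 16874 + 5*52 = 16874 + 260 = 17134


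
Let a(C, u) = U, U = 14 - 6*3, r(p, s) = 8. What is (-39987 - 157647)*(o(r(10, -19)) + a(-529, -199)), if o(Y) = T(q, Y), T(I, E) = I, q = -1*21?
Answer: 4940850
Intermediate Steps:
q = -21
o(Y) = -21
U = -4 (U = 14 - 18 = -4)
a(C, u) = -4
(-39987 - 157647)*(o(r(10, -19)) + a(-529, -199)) = (-39987 - 157647)*(-21 - 4) = -197634*(-25) = 4940850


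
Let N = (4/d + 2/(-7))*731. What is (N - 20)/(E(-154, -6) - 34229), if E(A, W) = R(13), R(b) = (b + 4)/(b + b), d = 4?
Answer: -91390/6229559 ≈ -0.014670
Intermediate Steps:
N = 3655/7 (N = (4/4 + 2/(-7))*731 = (4*(1/4) + 2*(-1/7))*731 = (1 - 2/7)*731 = (5/7)*731 = 3655/7 ≈ 522.14)
R(b) = (4 + b)/(2*b) (R(b) = (4 + b)/((2*b)) = (4 + b)*(1/(2*b)) = (4 + b)/(2*b))
E(A, W) = 17/26 (E(A, W) = (1/2)*(4 + 13)/13 = (1/2)*(1/13)*17 = 17/26)
(N - 20)/(E(-154, -6) - 34229) = (3655/7 - 20)/(17/26 - 34229) = 3515/(7*(-889937/26)) = (3515/7)*(-26/889937) = -91390/6229559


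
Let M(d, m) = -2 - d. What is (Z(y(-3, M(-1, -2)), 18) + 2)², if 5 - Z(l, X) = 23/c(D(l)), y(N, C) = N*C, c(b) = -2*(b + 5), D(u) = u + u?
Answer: 31329/484 ≈ 64.729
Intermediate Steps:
D(u) = 2*u
c(b) = -10 - 2*b (c(b) = -2*(5 + b) = -10 - 2*b)
y(N, C) = C*N
Z(l, X) = 5 - 23/(-10 - 4*l)
(Z(y(-3, M(-1, -2)), 18) + 2)² = ((73 + 20*((-2 - 1*(-1))*(-3)))/(2*(5 + 2*((-2 - 1*(-1))*(-3)))) + 2)² = ((73 + 20*((-2 + 1)*(-3)))/(2*(5 + 2*((-2 + 1)*(-3)))) + 2)² = ((73 + 20*(-1*(-3)))/(2*(5 + 2*(-1*(-3)))) + 2)² = ((73 + 20*3)/(2*(5 + 2*3)) + 2)² = ((73 + 60)/(2*(5 + 6)) + 2)² = ((½)*133/11 + 2)² = ((½)*(1/11)*133 + 2)² = (133/22 + 2)² = (177/22)² = 31329/484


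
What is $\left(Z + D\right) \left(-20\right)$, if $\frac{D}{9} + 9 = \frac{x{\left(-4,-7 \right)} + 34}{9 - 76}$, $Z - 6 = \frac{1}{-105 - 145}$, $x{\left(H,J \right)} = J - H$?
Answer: $\frac{2652134}{1675} \approx 1583.4$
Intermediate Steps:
$Z = \frac{1499}{250}$ ($Z = 6 + \frac{1}{-105 - 145} = 6 + \frac{1}{-250} = 6 - \frac{1}{250} = \frac{1499}{250} \approx 5.996$)
$D = - \frac{5706}{67}$ ($D = -81 + 9 \frac{\left(-7 - -4\right) + 34}{9 - 76} = -81 + 9 \frac{\left(-7 + 4\right) + 34}{-67} = -81 + 9 \left(-3 + 34\right) \left(- \frac{1}{67}\right) = -81 + 9 \cdot 31 \left(- \frac{1}{67}\right) = -81 + 9 \left(- \frac{31}{67}\right) = -81 - \frac{279}{67} = - \frac{5706}{67} \approx -85.164$)
$\left(Z + D\right) \left(-20\right) = \left(\frac{1499}{250} - \frac{5706}{67}\right) \left(-20\right) = \left(- \frac{1326067}{16750}\right) \left(-20\right) = \frac{2652134}{1675}$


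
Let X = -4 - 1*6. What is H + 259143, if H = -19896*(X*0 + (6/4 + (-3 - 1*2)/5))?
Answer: 249195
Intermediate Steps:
X = -10 (X = -4 - 6 = -10)
H = -9948 (H = -19896*(-10*0 + (6/4 + (-3 - 1*2)/5)) = -19896*(0 + (6*(¼) + (-3 - 2)*(⅕))) = -19896*(0 + (3/2 - 5*⅕)) = -19896*(0 + (3/2 - 1)) = -19896*(0 + ½) = -19896*½ = -9948)
H + 259143 = -9948 + 259143 = 249195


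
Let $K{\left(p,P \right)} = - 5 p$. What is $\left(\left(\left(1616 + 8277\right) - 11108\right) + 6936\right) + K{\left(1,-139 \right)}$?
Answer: $5716$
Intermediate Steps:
$\left(\left(\left(1616 + 8277\right) - 11108\right) + 6936\right) + K{\left(1,-139 \right)} = \left(\left(\left(1616 + 8277\right) - 11108\right) + 6936\right) - 5 = \left(\left(9893 - 11108\right) + 6936\right) - 5 = \left(-1215 + 6936\right) - 5 = 5721 - 5 = 5716$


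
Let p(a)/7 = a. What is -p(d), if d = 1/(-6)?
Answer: 7/6 ≈ 1.1667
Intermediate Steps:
d = -1/6 ≈ -0.16667
p(a) = 7*a
-p(d) = -7*(-1)/6 = -1*(-7/6) = 7/6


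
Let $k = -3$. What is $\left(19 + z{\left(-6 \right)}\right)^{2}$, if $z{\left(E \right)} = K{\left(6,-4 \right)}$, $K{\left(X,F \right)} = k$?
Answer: $256$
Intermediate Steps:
$K{\left(X,F \right)} = -3$
$z{\left(E \right)} = -3$
$\left(19 + z{\left(-6 \right)}\right)^{2} = \left(19 - 3\right)^{2} = 16^{2} = 256$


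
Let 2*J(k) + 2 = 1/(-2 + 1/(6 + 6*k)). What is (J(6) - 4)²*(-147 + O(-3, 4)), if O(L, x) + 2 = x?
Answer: -27563920/6889 ≈ -4001.1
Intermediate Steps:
O(L, x) = -2 + x
J(k) = -1 + 1/(2*(-2 + 1/(6 + 6*k)))
(J(6) - 4)²*(-147 + O(-3, 4)) = ((-14 - 15*6)/(11 + 12*6) - 4)²*(-147 + (-2 + 4)) = ((-14 - 90)/(11 + 72) - 4)²*(-147 + 2) = (-104/83 - 4)²*(-145) = (-436/83)²*(-145) = (190096/6889)*(-145) = -27563920/6889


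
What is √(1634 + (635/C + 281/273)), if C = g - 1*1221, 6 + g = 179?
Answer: √33446635425294/143052 ≈ 40.428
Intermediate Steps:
g = 173 (g = -6 + 179 = 173)
C = -1048 (C = 173 - 1*1221 = 173 - 1221 = -1048)
√(1634 + (635/C + 281/273)) = √(1634 + (635/(-1048) + 281/273)) = √(1634 + (635*(-1/1048) + 281*(1/273))) = √(1634 + (-635/1048 + 281/273)) = √(1634 + 121133/286104) = √(467615069/286104) = √33446635425294/143052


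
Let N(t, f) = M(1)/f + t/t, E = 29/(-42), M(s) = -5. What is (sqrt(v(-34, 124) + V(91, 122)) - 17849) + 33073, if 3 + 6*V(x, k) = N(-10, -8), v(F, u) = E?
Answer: 15224 + I*sqrt(721)/28 ≈ 15224.0 + 0.95898*I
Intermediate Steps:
E = -29/42 (E = 29*(-1/42) = -29/42 ≈ -0.69048)
N(t, f) = 1 - 5/f (N(t, f) = -5/f + t/t = -5/f + 1 = 1 - 5/f)
v(F, u) = -29/42
V(x, k) = -11/48 (V(x, k) = -1/2 + ((-5 - 8)/(-8))/6 = -1/2 + (-1/8*(-13))/6 = -1/2 + (1/6)*(13/8) = -1/2 + 13/48 = -11/48)
(sqrt(v(-34, 124) + V(91, 122)) - 17849) + 33073 = (sqrt(-29/42 - 11/48) - 17849) + 33073 = (sqrt(-103/112) - 17849) + 33073 = (I*sqrt(721)/28 - 17849) + 33073 = (-17849 + I*sqrt(721)/28) + 33073 = 15224 + I*sqrt(721)/28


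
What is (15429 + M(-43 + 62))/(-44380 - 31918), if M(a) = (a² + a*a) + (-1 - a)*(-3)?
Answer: -16211/76298 ≈ -0.21247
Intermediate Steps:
M(a) = 3 + 2*a² + 3*a (M(a) = (a² + a²) + (3 + 3*a) = 2*a² + (3 + 3*a) = 3 + 2*a² + 3*a)
(15429 + M(-43 + 62))/(-44380 - 31918) = (15429 + (3 + 2*(-43 + 62)² + 3*(-43 + 62)))/(-44380 - 31918) = (15429 + (3 + 2*19² + 3*19))/(-76298) = (15429 + (3 + 2*361 + 57))*(-1/76298) = (15429 + (3 + 722 + 57))*(-1/76298) = (15429 + 782)*(-1/76298) = 16211*(-1/76298) = -16211/76298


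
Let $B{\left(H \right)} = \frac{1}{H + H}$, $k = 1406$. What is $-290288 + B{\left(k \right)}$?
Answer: $- \frac{816289855}{2812} \approx -2.9029 \cdot 10^{5}$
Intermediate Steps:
$B{\left(H \right)} = \frac{1}{2 H}$
$-290288 + B{\left(k \right)} = -290288 + \frac{1}{2 \cdot 1406} = -290288 + \frac{1}{2} \cdot \frac{1}{1406} = -290288 + \frac{1}{2812} = - \frac{816289855}{2812}$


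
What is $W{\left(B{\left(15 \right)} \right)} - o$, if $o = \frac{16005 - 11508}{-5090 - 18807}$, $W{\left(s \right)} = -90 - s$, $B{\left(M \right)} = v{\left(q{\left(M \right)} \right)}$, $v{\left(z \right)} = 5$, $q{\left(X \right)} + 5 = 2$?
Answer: $- \frac{2265718}{23897} \approx -94.812$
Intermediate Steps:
$q{\left(X \right)} = -3$ ($q{\left(X \right)} = -5 + 2 = -3$)
$B{\left(M \right)} = 5$
$o = - \frac{4497}{23897}$ ($o = \frac{4497}{-23897} = 4497 \left(- \frac{1}{23897}\right) = - \frac{4497}{23897} \approx -0.18818$)
$W{\left(B{\left(15 \right)} \right)} - o = \left(-90 - 5\right) - - \frac{4497}{23897} = \left(-90 - 5\right) + \frac{4497}{23897} = -95 + \frac{4497}{23897} = - \frac{2265718}{23897}$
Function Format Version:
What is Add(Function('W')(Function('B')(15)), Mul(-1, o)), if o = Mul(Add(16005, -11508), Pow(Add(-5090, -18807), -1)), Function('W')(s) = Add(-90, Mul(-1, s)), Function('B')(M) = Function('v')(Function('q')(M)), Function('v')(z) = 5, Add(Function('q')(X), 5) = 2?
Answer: Rational(-2265718, 23897) ≈ -94.812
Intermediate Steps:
Function('q')(X) = -3 (Function('q')(X) = Add(-5, 2) = -3)
Function('B')(M) = 5
o = Rational(-4497, 23897) (o = Mul(4497, Pow(-23897, -1)) = Mul(4497, Rational(-1, 23897)) = Rational(-4497, 23897) ≈ -0.18818)
Add(Function('W')(Function('B')(15)), Mul(-1, o)) = Add(Add(-90, Mul(-1, 5)), Mul(-1, Rational(-4497, 23897))) = Add(Add(-90, -5), Rational(4497, 23897)) = Add(-95, Rational(4497, 23897)) = Rational(-2265718, 23897)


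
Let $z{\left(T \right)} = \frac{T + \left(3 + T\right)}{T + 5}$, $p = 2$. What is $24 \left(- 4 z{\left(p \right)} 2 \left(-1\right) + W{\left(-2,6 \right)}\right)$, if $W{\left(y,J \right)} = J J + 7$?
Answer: $1224$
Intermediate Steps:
$W{\left(y,J \right)} = 7 + J^{2}$ ($W{\left(y,J \right)} = J^{2} + 7 = 7 + J^{2}$)
$z{\left(T \right)} = \frac{3 + 2 T}{5 + T}$
$24 \left(- 4 z{\left(p \right)} 2 \left(-1\right) + W{\left(-2,6 \right)}\right) = 24 \left(- 4 \frac{3 + 2 \cdot 2}{5 + 2} \cdot 2 \left(-1\right) + \left(7 + 6^{2}\right)\right) = 24 \left(- 4 \frac{3 + 4}{7} \left(-2\right) + \left(7 + 36\right)\right) = 24 \left(- 4 \cdot \frac{1}{7} \cdot 7 \left(-2\right) + 43\right) = 24 \left(\left(-4\right) 1 \left(-2\right) + 43\right) = 24 \left(\left(-4\right) \left(-2\right) + 43\right) = 24 \left(8 + 43\right) = 24 \cdot 51 = 1224$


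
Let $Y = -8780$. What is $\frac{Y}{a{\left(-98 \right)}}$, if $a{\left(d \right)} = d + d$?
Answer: $\frac{2195}{49} \approx 44.796$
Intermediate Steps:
$a{\left(d \right)} = 2 d$
$\frac{Y}{a{\left(-98 \right)}} = - \frac{8780}{2 \left(-98\right)} = - \frac{8780}{-196} = \left(-8780\right) \left(- \frac{1}{196}\right) = \frac{2195}{49}$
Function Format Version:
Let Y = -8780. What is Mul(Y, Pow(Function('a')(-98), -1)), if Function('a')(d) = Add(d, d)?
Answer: Rational(2195, 49) ≈ 44.796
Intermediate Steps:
Function('a')(d) = Mul(2, d)
Mul(Y, Pow(Function('a')(-98), -1)) = Mul(-8780, Pow(Mul(2, -98), -1)) = Mul(-8780, Pow(-196, -1)) = Mul(-8780, Rational(-1, 196)) = Rational(2195, 49)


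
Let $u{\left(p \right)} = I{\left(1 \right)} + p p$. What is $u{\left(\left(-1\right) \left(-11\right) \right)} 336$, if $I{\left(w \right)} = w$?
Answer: $40992$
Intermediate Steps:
$u{\left(p \right)} = 1 + p^{2}$ ($u{\left(p \right)} = 1 + p p = 1 + p^{2}$)
$u{\left(\left(-1\right) \left(-11\right) \right)} 336 = \left(1 + \left(\left(-1\right) \left(-11\right)\right)^{2}\right) 336 = \left(1 + 11^{2}\right) 336 = \left(1 + 121\right) 336 = 122 \cdot 336 = 40992$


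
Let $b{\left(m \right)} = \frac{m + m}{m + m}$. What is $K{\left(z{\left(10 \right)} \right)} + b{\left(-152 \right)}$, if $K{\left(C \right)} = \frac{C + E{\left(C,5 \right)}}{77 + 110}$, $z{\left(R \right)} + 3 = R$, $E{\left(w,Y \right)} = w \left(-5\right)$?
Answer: $\frac{159}{187} \approx 0.85027$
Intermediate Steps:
$E{\left(w,Y \right)} = - 5 w$
$z{\left(R \right)} = -3 + R$
$b{\left(m \right)} = 1$ ($b{\left(m \right)} = \frac{2 m}{2 m} = 2 m \frac{1}{2 m} = 1$)
$K{\left(C \right)} = - \frac{4 C}{187}$ ($K{\left(C \right)} = \frac{C - 5 C}{77 + 110} = \frac{\left(-4\right) C}{187} = - 4 C \frac{1}{187} = - \frac{4 C}{187}$)
$K{\left(z{\left(10 \right)} \right)} + b{\left(-152 \right)} = - \frac{4 \left(-3 + 10\right)}{187} + 1 = \left(- \frac{4}{187}\right) 7 + 1 = - \frac{28}{187} + 1 = \frac{159}{187}$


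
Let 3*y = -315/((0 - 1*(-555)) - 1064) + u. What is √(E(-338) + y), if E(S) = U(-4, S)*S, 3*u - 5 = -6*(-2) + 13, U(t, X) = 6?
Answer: I*√4720492977/1527 ≈ 44.994*I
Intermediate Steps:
u = 10 (u = 5/3 + (-6*(-2) + 13)/3 = 5/3 + (12 + 13)/3 = 5/3 + (⅓)*25 = 5/3 + 25/3 = 10)
E(S) = 6*S
y = 5405/1527 (y = (-315/((0 - 1*(-555)) - 1064) + 10)/3 = (-315/((0 + 555) - 1064) + 10)/3 = (-315/(555 - 1064) + 10)/3 = (-315/(-509) + 10)/3 = (-315*(-1/509) + 10)/3 = (315/509 + 10)/3 = (⅓)*(5405/509) = 5405/1527 ≈ 3.5396)
√(E(-338) + y) = √(6*(-338) + 5405/1527) = √(-2028 + 5405/1527) = √(-3091351/1527) = I*√4720492977/1527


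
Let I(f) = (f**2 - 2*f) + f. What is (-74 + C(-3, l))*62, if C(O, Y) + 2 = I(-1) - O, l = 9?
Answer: -4402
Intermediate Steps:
I(f) = f**2 - f
C(O, Y) = -O (C(O, Y) = -2 + (-(-1 - 1) - O) = -2 + (-1*(-2) - O) = -2 + (2 - O) = -O)
(-74 + C(-3, l))*62 = (-74 - 1*(-3))*62 = (-74 + 3)*62 = -71*62 = -4402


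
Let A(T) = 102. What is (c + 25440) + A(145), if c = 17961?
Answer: 43503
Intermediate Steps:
(c + 25440) + A(145) = (17961 + 25440) + 102 = 43401 + 102 = 43503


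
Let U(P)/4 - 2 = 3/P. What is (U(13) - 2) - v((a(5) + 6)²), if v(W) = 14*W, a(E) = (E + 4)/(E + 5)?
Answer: -428751/650 ≈ -659.62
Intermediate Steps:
U(P) = 8 + 12/P (U(P) = 8 + 4*(3/P) = 8 + 12/P)
a(E) = (4 + E)/(5 + E)
(U(13) - 2) - v((a(5) + 6)²) = ((8 + 12/13) - 2) - 14*((4 + 5)/(5 + 5) + 6)² = ((8 + 12*(1/13)) - 2) - 14*(9/10 + 6)² = ((8 + 12/13) - 2) - 14*((⅒)*9 + 6)² = (116/13 - 2) - 14*(9/10 + 6)² = 90/13 - 14*(69/10)² = 90/13 - 14*4761/100 = 90/13 - 1*33327/50 = 90/13 - 33327/50 = -428751/650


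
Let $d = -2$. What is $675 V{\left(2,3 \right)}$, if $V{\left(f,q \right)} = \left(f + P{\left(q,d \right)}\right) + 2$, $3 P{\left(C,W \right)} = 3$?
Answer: $3375$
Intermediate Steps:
$P{\left(C,W \right)} = 1$ ($P{\left(C,W \right)} = \frac{1}{3} \cdot 3 = 1$)
$V{\left(f,q \right)} = 3 + f$ ($V{\left(f,q \right)} = \left(f + 1\right) + 2 = \left(1 + f\right) + 2 = 3 + f$)
$675 V{\left(2,3 \right)} = 675 \left(3 + 2\right) = 675 \cdot 5 = 3375$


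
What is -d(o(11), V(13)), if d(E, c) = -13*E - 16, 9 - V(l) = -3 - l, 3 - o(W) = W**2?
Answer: -1518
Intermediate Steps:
o(W) = 3 - W**2
V(l) = 12 + l (V(l) = 9 - (-3 - l) = 9 + (3 + l) = 12 + l)
d(E, c) = -16 - 13*E
-d(o(11), V(13)) = -(-16 - 13*(3 - 1*11**2)) = -(-16 - 13*(3 - 1*121)) = -(-16 - 13*(3 - 121)) = -(-16 - 13*(-118)) = -(-16 + 1534) = -1*1518 = -1518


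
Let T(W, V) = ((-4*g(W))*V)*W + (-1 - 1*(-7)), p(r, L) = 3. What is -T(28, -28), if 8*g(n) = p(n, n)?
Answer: -1182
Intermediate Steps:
g(n) = 3/8 (g(n) = (⅛)*3 = 3/8)
T(W, V) = 6 - 3*V*W/2 (T(W, V) = ((-4*3/8)*V)*W + (-1 - 1*(-7)) = (-3*V/2)*W + (-1 + 7) = -3*V*W/2 + 6 = 6 - 3*V*W/2)
-T(28, -28) = -(6 - 3/2*(-28)*28) = -(6 + 1176) = -1*1182 = -1182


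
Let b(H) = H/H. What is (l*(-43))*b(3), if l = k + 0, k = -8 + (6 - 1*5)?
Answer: 301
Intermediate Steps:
k = -7 (k = -8 + (6 - 5) = -8 + 1 = -7)
l = -7 (l = -7 + 0 = -7)
b(H) = 1
(l*(-43))*b(3) = -7*(-43)*1 = 301*1 = 301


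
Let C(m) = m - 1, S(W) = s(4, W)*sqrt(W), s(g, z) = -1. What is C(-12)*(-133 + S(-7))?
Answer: 1729 + 13*I*sqrt(7) ≈ 1729.0 + 34.395*I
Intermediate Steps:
S(W) = -sqrt(W)
C(m) = -1 + m
C(-12)*(-133 + S(-7)) = (-1 - 12)*(-133 - sqrt(-7)) = -13*(-133 - I*sqrt(7)) = 1729 + 13*I*sqrt(7)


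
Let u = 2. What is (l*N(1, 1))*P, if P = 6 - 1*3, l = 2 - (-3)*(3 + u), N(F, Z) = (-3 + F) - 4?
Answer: -306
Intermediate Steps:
N(F, Z) = -7 + F
l = 17 (l = 2 - (-3)*(3 + 2) = 2 - (-3)*5 = 2 - 1*(-15) = 2 + 15 = 17)
P = 3 (P = 6 - 3 = 3)
(l*N(1, 1))*P = (17*(-7 + 1))*3 = (17*(-6))*3 = -102*3 = -306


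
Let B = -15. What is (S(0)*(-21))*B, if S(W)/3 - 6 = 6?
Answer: 11340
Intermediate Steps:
S(W) = 36 (S(W) = 18 + 3*6 = 18 + 18 = 36)
(S(0)*(-21))*B = (36*(-21))*(-15) = -756*(-15) = 11340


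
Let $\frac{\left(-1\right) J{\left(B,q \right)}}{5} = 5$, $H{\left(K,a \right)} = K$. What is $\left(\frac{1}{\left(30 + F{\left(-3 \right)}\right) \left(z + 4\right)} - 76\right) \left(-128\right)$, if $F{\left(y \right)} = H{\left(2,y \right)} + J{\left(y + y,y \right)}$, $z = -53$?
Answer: $\frac{3336832}{343} \approx 9728.4$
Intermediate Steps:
$J{\left(B,q \right)} = -25$ ($J{\left(B,q \right)} = \left(-5\right) 5 = -25$)
$F{\left(y \right)} = -23$ ($F{\left(y \right)} = 2 - 25 = -23$)
$\left(\frac{1}{\left(30 + F{\left(-3 \right)}\right) \left(z + 4\right)} - 76\right) \left(-128\right) = \left(\frac{1}{\left(30 - 23\right) \left(-53 + 4\right)} - 76\right) \left(-128\right) = \left(\frac{1}{7 \left(-49\right)} - 76\right) \left(-128\right) = \left(\frac{1}{-343} - 76\right) \left(-128\right) = \left(- \frac{1}{343} - 76\right) \left(-128\right) = \left(- \frac{26069}{343}\right) \left(-128\right) = \frac{3336832}{343}$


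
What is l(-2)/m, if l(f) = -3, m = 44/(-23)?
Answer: 69/44 ≈ 1.5682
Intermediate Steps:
m = -44/23 (m = 44*(-1/23) = -44/23 ≈ -1.9130)
l(-2)/m = -3/(-44/23) = -3*(-23/44) = 69/44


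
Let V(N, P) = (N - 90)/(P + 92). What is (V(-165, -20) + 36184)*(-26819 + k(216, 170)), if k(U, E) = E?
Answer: -7713384273/8 ≈ -9.6417e+8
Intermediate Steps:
V(N, P) = (-90 + N)/(92 + P)
(V(-165, -20) + 36184)*(-26819 + k(216, 170)) = ((-90 - 165)/(92 - 20) + 36184)*(-26819 + 170) = (-255/72 + 36184)*(-26649) = ((1/72)*(-255) + 36184)*(-26649) = (-85/24 + 36184)*(-26649) = (868331/24)*(-26649) = -7713384273/8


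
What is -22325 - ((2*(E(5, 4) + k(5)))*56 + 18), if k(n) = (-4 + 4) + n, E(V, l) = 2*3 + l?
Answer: -24023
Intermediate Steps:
E(V, l) = 6 + l
k(n) = n (k(n) = 0 + n = n)
-22325 - ((2*(E(5, 4) + k(5)))*56 + 18) = -22325 - ((2*((6 + 4) + 5))*56 + 18) = -22325 - ((2*(10 + 5))*56 + 18) = -22325 - ((2*15)*56 + 18) = -22325 - (30*56 + 18) = -22325 - (1680 + 18) = -22325 - 1*1698 = -22325 - 1698 = -24023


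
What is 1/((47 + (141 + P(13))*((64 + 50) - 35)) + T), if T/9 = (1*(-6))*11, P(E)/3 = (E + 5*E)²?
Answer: 1/1452500 ≈ 6.8847e-7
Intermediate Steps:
P(E) = 108*E² (P(E) = 3*(E + 5*E)² = 3*(6*E)² = 3*(36*E²) = 108*E²)
T = -594 (T = 9*((1*(-6))*11) = 9*(-6*11) = 9*(-66) = -594)
1/((47 + (141 + P(13))*((64 + 50) - 35)) + T) = 1/((47 + (141 + 108*13²)*((64 + 50) - 35)) - 594) = 1/((47 + (141 + 108*169)*(114 - 35)) - 594) = 1/((47 + (141 + 18252)*79) - 594) = 1/((47 + 18393*79) - 594) = 1/((47 + 1453047) - 594) = 1/(1453094 - 594) = 1/1452500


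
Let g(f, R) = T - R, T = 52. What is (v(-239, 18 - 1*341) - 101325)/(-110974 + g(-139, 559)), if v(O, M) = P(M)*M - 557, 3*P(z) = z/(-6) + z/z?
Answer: 1940143/2006658 ≈ 0.96685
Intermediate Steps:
P(z) = 1/3 - z/18 (P(z) = (z/(-6) + z/z)/3 = (z*(-1/6) + 1)/3 = (-z/6 + 1)/3 = (1 - z/6)/3 = 1/3 - z/18)
g(f, R) = 52 - R
v(O, M) = -557 + M*(1/3 - M/18) (v(O, M) = (1/3 - M/18)*M - 557 = M*(1/3 - M/18) - 557 = -557 + M*(1/3 - M/18))
(v(-239, 18 - 1*341) - 101325)/(-110974 + g(-139, 559)) = ((-557 - (18 - 1*341)*(-6 + (18 - 1*341))/18) - 101325)/(-110974 + (52 - 1*559)) = ((-557 - (18 - 341)*(-6 + (18 - 341))/18) - 101325)/(-110974 + (52 - 559)) = ((-557 - 1/18*(-323)*(-6 - 323)) - 101325)/(-110974 - 507) = ((-557 - 1/18*(-323)*(-329)) - 101325)/(-111481) = ((-557 - 106267/18) - 101325)*(-1/111481) = (-116293/18 - 101325)*(-1/111481) = -1940143/18*(-1/111481) = 1940143/2006658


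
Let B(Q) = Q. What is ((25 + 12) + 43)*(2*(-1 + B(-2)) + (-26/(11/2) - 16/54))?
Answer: -261920/297 ≈ -881.89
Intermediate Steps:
((25 + 12) + 43)*(2*(-1 + B(-2)) + (-26/(11/2) - 16/54)) = ((25 + 12) + 43)*(2*(-1 - 2) + (-26/(11/2) - 16/54)) = (37 + 43)*(2*(-3) + (-26/(11*(1/2)) - 16*1/54)) = 80*(-6 + (-26/11/2 - 8/27)) = 80*(-6 + (-26*2/11 - 8/27)) = 80*(-6 + (-52/11 - 8/27)) = 80*(-6 - 1492/297) = 80*(-3274/297) = -261920/297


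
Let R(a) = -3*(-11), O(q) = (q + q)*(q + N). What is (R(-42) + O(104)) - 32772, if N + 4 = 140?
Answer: 17181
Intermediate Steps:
N = 136 (N = -4 + 140 = 136)
O(q) = 2*q*(136 + q) (O(q) = (q + q)*(q + 136) = (2*q)*(136 + q) = 2*q*(136 + q))
R(a) = 33
(R(-42) + O(104)) - 32772 = (33 + 2*104*(136 + 104)) - 32772 = (33 + 2*104*240) - 32772 = (33 + 49920) - 32772 = 49953 - 32772 = 17181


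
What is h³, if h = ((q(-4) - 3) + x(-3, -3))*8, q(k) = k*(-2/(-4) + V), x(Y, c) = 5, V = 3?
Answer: -884736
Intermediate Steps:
q(k) = 7*k/2 (q(k) = k*(-2/(-4) + 3) = k*(-2*(-¼) + 3) = k*(½ + 3) = k*(7/2) = 7*k/2)
h = -96 (h = (((7/2)*(-4) - 3) + 5)*8 = ((-14 - 3) + 5)*8 = (-17 + 5)*8 = -12*8 = -96)
h³ = (-96)³ = -884736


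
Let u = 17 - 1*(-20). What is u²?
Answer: 1369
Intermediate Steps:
u = 37 (u = 17 + 20 = 37)
u² = 37² = 1369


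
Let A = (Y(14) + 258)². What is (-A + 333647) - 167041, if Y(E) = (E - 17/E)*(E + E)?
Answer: -212850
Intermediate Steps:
Y(E) = 2*E*(E - 17/E) (Y(E) = (E - 17/E)*(2*E) = 2*E*(E - 17/E))
A = 379456 (A = ((-34 + 2*14²) + 258)² = ((-34 + 2*196) + 258)² = ((-34 + 392) + 258)² = (358 + 258)² = 616² = 379456)
(-A + 333647) - 167041 = (-1*379456 + 333647) - 167041 = (-379456 + 333647) - 167041 = -45809 - 167041 = -212850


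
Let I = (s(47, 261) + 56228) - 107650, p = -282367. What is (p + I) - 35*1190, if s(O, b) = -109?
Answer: -375548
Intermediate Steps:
I = -51531 (I = (-109 + 56228) - 107650 = 56119 - 107650 = -51531)
(p + I) - 35*1190 = (-282367 - 51531) - 35*1190 = -333898 - 41650 = -375548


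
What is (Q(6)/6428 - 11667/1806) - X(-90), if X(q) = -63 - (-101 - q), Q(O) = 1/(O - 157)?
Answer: 13304883009/292159028 ≈ 45.540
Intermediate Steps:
Q(O) = 1/(-157 + O)
X(q) = 38 + q (X(q) = -63 + (101 + q) = 38 + q)
(Q(6)/6428 - 11667/1806) - X(-90) = (1/((-157 + 6)*6428) - 11667/1806) - (38 - 90) = ((1/6428)/(-151) - 11667*1/1806) - 1*(-52) = (-1/151*1/6428 - 3889/602) + 52 = (-1/970628 - 3889/602) + 52 = -1887386447/292159028 + 52 = 13304883009/292159028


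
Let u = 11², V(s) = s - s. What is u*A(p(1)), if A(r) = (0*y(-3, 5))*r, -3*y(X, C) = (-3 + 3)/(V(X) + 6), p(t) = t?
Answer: 0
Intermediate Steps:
V(s) = 0
y(X, C) = 0 (y(X, C) = -(-3 + 3)/(3*(0 + 6)) = -0/6 = -⅓*0 = 0)
A(r) = 0 (A(r) = (0*0)*r = 0*r = 0)
u = 121
u*A(p(1)) = 121*0 = 0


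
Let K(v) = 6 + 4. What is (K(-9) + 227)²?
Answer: 56169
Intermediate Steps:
K(v) = 10
(K(-9) + 227)² = (10 + 227)² = 237² = 56169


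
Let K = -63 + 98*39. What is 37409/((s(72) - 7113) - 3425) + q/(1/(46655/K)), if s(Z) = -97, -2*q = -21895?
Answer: 517309077953/3807330 ≈ 1.3587e+5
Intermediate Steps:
q = 21895/2 (q = -1/2*(-21895) = 21895/2 ≈ 10948.)
K = 3759 (K = -63 + 3822 = 3759)
37409/((s(72) - 7113) - 3425) + q/(1/(46655/K)) = 37409/((-97 - 7113) - 3425) + 21895/(2*(1/(46655/3759))) = 37409/(-7210 - 3425) + 21895/(2*(1/(46655*(1/3759)))) = 37409/(-10635) + 21895/(2*(1/(6665/537))) = 37409*(-1/10635) + 21895/(2*(537/6665)) = -37409/10635 + (21895/2)*(6665/537) = -37409/10635 + 145930175/1074 = 517309077953/3807330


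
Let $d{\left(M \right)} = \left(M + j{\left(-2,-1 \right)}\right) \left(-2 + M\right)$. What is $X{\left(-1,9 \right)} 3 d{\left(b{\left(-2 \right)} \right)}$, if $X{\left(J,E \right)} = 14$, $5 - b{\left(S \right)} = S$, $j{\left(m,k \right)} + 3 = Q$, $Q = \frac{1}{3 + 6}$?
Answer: $\frac{2590}{3} \approx 863.33$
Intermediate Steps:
$Q = \frac{1}{9} \approx 0.11111$
$j{\left(m,k \right)} = - \frac{26}{9}$ ($j{\left(m,k \right)} = -3 + \frac{1}{9} = - \frac{26}{9}$)
$b{\left(S \right)} = 5 - S$
$d{\left(M \right)} = \left(-2 + M\right) \left(- \frac{26}{9} + M\right)$ ($d{\left(M \right)} = \left(M - \frac{26}{9}\right) \left(-2 + M\right) = \left(- \frac{26}{9} + M\right) \left(-2 + M\right) = \left(-2 + M\right) \left(- \frac{26}{9} + M\right)$)
$X{\left(-1,9 \right)} 3 d{\left(b{\left(-2 \right)} \right)} = 14 \cdot 3 \left(\frac{52}{9} + \left(5 - -2\right)^{2} - \frac{44 \left(5 - -2\right)}{9}\right) = 14 \cdot 3 \left(\frac{52}{9} + \left(5 + 2\right)^{2} - \frac{44 \left(5 + 2\right)}{9}\right) = 14 \cdot 3 \left(\frac{52}{9} + 7^{2} - \frac{308}{9}\right) = 14 \cdot 3 \left(\frac{52}{9} + 49 - \frac{308}{9}\right) = 14 \cdot 3 \cdot \frac{185}{9} = 14 \cdot \frac{185}{3} = \frac{2590}{3}$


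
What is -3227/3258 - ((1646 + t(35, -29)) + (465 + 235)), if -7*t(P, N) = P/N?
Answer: -221764645/94482 ≈ -2347.2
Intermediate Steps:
t(P, N) = -P/(7*N)
-3227/3258 - ((1646 + t(35, -29)) + (465 + 235)) = -3227/3258 - ((1646 - 1/7*35/(-29)) + (465 + 235)) = -3227*1/3258 - ((1646 - 1/7*35*(-1/29)) + 700) = -3227/3258 - ((1646 + 5/29) + 700) = -3227/3258 - (47739/29 + 700) = -3227/3258 - 1*68039/29 = -3227/3258 - 68039/29 = -221764645/94482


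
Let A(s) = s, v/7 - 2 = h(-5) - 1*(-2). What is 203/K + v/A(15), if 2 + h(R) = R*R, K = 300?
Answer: 3983/300 ≈ 13.277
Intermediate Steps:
h(R) = -2 + R**2 (h(R) = -2 + R*R = -2 + R**2)
v = 189 (v = 14 + 7*((-2 + (-5)**2) - 1*(-2)) = 14 + 7*((-2 + 25) + 2) = 14 + 7*(23 + 2) = 14 + 7*25 = 14 + 175 = 189)
203/K + v/A(15) = 203/300 + 189/15 = 203*(1/300) + 189*(1/15) = 203/300 + 63/5 = 3983/300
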